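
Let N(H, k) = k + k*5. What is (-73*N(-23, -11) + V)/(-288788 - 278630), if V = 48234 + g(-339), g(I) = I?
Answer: -52713/567418 ≈ -0.092900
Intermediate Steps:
N(H, k) = 6*k (N(H, k) = k + 5*k = 6*k)
V = 47895 (V = 48234 - 339 = 47895)
(-73*N(-23, -11) + V)/(-288788 - 278630) = (-438*(-11) + 47895)/(-288788 - 278630) = (-73*(-66) + 47895)/(-567418) = (4818 + 47895)*(-1/567418) = 52713*(-1/567418) = -52713/567418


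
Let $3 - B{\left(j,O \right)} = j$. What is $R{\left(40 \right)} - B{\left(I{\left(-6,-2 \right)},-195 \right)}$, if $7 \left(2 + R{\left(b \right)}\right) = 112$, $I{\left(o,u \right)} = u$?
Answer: $9$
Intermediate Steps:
$B{\left(j,O \right)} = 3 - j$
$R{\left(b \right)} = 14$ ($R{\left(b \right)} = -2 + \frac{1}{7} \cdot 112 = -2 + 16 = 14$)
$R{\left(40 \right)} - B{\left(I{\left(-6,-2 \right)},-195 \right)} = 14 - \left(3 - -2\right) = 14 - \left(3 + 2\right) = 14 - 5 = 9$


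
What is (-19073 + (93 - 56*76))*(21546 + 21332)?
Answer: -996313208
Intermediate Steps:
(-19073 + (93 - 56*76))*(21546 + 21332) = (-19073 + (93 - 4256))*42878 = (-19073 - 4163)*42878 = -23236*42878 = -996313208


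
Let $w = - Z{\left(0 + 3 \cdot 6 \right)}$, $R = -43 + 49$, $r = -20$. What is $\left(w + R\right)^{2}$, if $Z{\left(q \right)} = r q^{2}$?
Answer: $42068196$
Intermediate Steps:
$Z{\left(q \right)} = - 20 q^{2}$
$R = 6$
$w = 6480$ ($w = - \left(-20\right) \left(0 + 3 \cdot 6\right)^{2} = - \left(-20\right) \left(0 + 18\right)^{2} = - \left(-20\right) 18^{2} = - \left(-20\right) 324 = \left(-1\right) \left(-6480\right) = 6480$)
$\left(w + R\right)^{2} = \left(6480 + 6\right)^{2} = 6486^{2} = 42068196$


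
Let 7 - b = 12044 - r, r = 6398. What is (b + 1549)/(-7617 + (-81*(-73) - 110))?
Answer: 2045/907 ≈ 2.2547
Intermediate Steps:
b = -5639 (b = 7 - (12044 - 1*6398) = 7 - (12044 - 6398) = 7 - 1*5646 = 7 - 5646 = -5639)
(b + 1549)/(-7617 + (-81*(-73) - 110)) = (-5639 + 1549)/(-7617 + (-81*(-73) - 110)) = -4090/(-7617 + (5913 - 110)) = -4090/(-7617 + 5803) = -4090/(-1814) = -4090*(-1/1814) = 2045/907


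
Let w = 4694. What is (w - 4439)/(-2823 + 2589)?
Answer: -85/78 ≈ -1.0897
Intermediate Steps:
(w - 4439)/(-2823 + 2589) = (4694 - 4439)/(-2823 + 2589) = 255/(-234) = 255*(-1/234) = -85/78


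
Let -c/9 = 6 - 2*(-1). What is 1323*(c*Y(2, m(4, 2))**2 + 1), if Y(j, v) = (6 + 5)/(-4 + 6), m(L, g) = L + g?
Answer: -2880171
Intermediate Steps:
Y(j, v) = 11/2
c = -72 (c = -9*(6 - 2*(-1)) = -9*(6 + 2) = -9*8 = -72)
1323*(c*Y(2, m(4, 2))**2 + 1) = 1323*(-72*(11/2)**2 + 1) = 1323*(-72*121/4 + 1) = 1323*(-2178 + 1) = 1323*(-2177) = -2880171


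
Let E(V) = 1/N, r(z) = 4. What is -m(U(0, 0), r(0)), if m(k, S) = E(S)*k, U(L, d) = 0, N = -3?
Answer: 0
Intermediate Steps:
E(V) = -⅓ (E(V) = 1/(-3) = -⅓)
m(k, S) = -k/3
-m(U(0, 0), r(0)) = -(-1)*0/3 = -1*0 = 0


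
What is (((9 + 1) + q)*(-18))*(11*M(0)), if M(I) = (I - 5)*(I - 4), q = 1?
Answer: -43560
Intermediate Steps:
M(I) = (-5 + I)*(-4 + I)
(((9 + 1) + q)*(-18))*(11*M(0)) = (((9 + 1) + 1)*(-18))*(11*(20 + 0² - 9*0)) = ((10 + 1)*(-18))*(11*(20 + 0 + 0)) = (11*(-18))*(11*20) = -198*220 = -43560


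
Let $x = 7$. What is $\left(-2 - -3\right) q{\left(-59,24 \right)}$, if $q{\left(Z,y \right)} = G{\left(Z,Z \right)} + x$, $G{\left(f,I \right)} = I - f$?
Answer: $7$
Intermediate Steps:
$q{\left(Z,y \right)} = 7$ ($q{\left(Z,y \right)} = \left(Z - Z\right) + 7 = 0 + 7 = 7$)
$\left(-2 - -3\right) q{\left(-59,24 \right)} = \left(-2 - -3\right) 7 = \left(-2 + 3\right) 7 = 1 \cdot 7 = 7$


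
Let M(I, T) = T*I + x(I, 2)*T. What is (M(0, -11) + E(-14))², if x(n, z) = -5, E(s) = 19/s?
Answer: 564001/196 ≈ 2877.6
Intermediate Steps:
M(I, T) = -5*T + I*T (M(I, T) = T*I - 5*T = I*T - 5*T = -5*T + I*T)
(M(0, -11) + E(-14))² = (-11*(-5 + 0) + 19/(-14))² = (-11*(-5) + 19*(-1/14))² = (55 - 19/14)² = (751/14)² = 564001/196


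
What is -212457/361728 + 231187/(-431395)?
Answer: -58426566217/52015883520 ≈ -1.1232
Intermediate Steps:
-212457/361728 + 231187/(-431395) = -212457*1/361728 + 231187*(-1/431395) = -70819/120576 - 231187/431395 = -58426566217/52015883520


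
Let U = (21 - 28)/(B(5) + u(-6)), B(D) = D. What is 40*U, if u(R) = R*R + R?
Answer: -8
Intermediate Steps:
u(R) = R + R² (u(R) = R² + R = R + R²)
U = -⅕ (U = (21 - 28)/(5 - 6*(1 - 6)) = -7/(5 - 6*(-5)) = -7/(5 + 30) = -7/35 = -7*1/35 = -⅕ ≈ -0.20000)
40*U = 40*(-⅕) = -8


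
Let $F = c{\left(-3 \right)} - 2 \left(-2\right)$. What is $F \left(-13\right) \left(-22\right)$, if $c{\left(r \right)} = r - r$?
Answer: $1144$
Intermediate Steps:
$c{\left(r \right)} = 0$
$F = 4$ ($F = 0 - 2 \left(-2\right) = 0 - -4 = 0 + 4 = 4$)
$F \left(-13\right) \left(-22\right) = 4 \left(-13\right) \left(-22\right) = \left(-52\right) \left(-22\right) = 1144$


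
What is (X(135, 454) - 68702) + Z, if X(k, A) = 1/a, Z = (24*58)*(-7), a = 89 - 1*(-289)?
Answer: -29652587/378 ≈ -78446.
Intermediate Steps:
a = 378 (a = 89 + 289 = 378)
Z = -9744 (Z = 1392*(-7) = -9744)
X(k, A) = 1/378
(X(135, 454) - 68702) + Z = (1/378 - 68702) - 9744 = -25969355/378 - 9744 = -29652587/378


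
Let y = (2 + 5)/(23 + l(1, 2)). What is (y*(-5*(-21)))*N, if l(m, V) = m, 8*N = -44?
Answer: -2695/16 ≈ -168.44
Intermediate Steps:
N = -11/2 (N = (1/8)*(-44) = -11/2 ≈ -5.5000)
y = 7/24 (y = (2 + 5)/(23 + 1) = 7/24 ≈ 0.29167)
(y*(-5*(-21)))*N = (7*(-5*(-21))/24)*(-11/2) = ((7/24)*105)*(-11/2) = (245/8)*(-11/2) = -2695/16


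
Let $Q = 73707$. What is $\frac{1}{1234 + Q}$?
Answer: $\frac{1}{74941} \approx 1.3344 \cdot 10^{-5}$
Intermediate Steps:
$\frac{1}{1234 + Q} = \frac{1}{1234 + 73707} = \frac{1}{74941}$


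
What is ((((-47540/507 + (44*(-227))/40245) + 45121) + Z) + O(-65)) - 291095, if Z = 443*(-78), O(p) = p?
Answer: -1909066070237/6801405 ≈ -2.8069e+5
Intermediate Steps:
Z = -34554
((((-47540/507 + (44*(-227))/40245) + 45121) + Z) + O(-65)) - 291095 = ((((-47540/507 + (44*(-227))/40245) + 45121) - 34554) - 65) - 291095 = ((((-47540*1/507 - 9988*1/40245) + 45121) - 34554) - 65) - 291095 = ((((-47540/507 - 9988/40245) + 45121) - 34554) - 65) - 291095 = (((-639437072/6801405 + 45121) - 34554) - 65) - 291095 = ((306246757933/6801405 - 34554) - 65) - 291095 = (71231009563/6801405 - 65) - 291095 = 70788918238/6801405 - 291095 = -1909066070237/6801405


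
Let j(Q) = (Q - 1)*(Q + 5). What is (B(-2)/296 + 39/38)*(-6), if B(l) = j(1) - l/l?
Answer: -17259/2812 ≈ -6.1376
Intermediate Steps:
j(Q) = (-1 + Q)*(5 + Q)
B(l) = -1 (B(l) = (-5 + 1**2 + 4*1) - l/l = (-5 + 1 + 4) - 1*1 = 0 - 1 = -1)
(B(-2)/296 + 39/38)*(-6) = (-1/296 + 39/38)*(-6) = (5753/5624)*(-6) = -17259/2812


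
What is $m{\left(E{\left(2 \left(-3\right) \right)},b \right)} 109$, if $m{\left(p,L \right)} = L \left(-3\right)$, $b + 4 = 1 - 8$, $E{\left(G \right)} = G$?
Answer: $3597$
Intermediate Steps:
$b = -11$ ($b = -4 + \left(1 - 8\right) = -4 - 7 = -11$)
$m{\left(p,L \right)} = - 3 L$
$m{\left(E{\left(2 \left(-3\right) \right)},b \right)} 109 = \left(-3\right) \left(-11\right) 109 = 33 \cdot 109 = 3597$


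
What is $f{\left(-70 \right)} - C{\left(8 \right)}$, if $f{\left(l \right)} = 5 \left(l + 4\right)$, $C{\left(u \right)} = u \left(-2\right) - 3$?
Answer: $-311$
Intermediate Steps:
$C{\left(u \right)} = -3 - 2 u$ ($C{\left(u \right)} = - 2 u - 3 = -3 - 2 u$)
$f{\left(l \right)} = 20 + 5 l$ ($f{\left(l \right)} = 5 \left(4 + l\right) = 20 + 5 l$)
$f{\left(-70 \right)} - C{\left(8 \right)} = \left(20 + 5 \left(-70\right)\right) - \left(-3 - 16\right) = \left(20 - 350\right) - \left(-3 - 16\right) = -330 - -19 = -330 + 19 = -311$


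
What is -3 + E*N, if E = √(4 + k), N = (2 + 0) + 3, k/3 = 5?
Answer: -3 + 5*√19 ≈ 18.794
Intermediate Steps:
k = 15 (k = 3*5 = 15)
N = 5 (N = 2 + 3 = 5)
E = √19 (E = √(4 + 15) = √19 ≈ 4.3589)
-3 + E*N = -3 + √19*5 = -3 + 5*√19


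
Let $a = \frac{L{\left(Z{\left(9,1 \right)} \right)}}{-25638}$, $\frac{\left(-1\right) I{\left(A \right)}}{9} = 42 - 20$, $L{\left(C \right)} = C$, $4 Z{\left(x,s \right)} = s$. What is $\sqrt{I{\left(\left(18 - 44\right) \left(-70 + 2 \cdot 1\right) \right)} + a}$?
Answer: $\frac{i \sqrt{520587204486}}{51276} \approx 14.071 i$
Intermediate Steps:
$Z{\left(x,s \right)} = \frac{s}{4}$
$I{\left(A \right)} = -198$ ($I{\left(A \right)} = - 9 \left(42 - 20\right) = \left(-9\right) 22 = -198$)
$a = - \frac{1}{102552}$ ($a = \frac{\frac{1}{4} \cdot 1}{-25638} = \frac{1}{4} \left(- \frac{1}{25638}\right) = - \frac{1}{102552} \approx -9.7512 \cdot 10^{-6}$)
$\sqrt{I{\left(\left(18 - 44\right) \left(-70 + 2 \cdot 1\right) \right)} + a} = \sqrt{-198 - \frac{1}{102552}} = \sqrt{- \frac{20305297}{102552}} = \frac{i \sqrt{520587204486}}{51276}$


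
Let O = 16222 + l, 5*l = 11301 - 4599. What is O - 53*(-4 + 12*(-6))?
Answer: 107952/5 ≈ 21590.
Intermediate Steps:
l = 6702/5 (l = (11301 - 4599)/5 = (⅕)*6702 = 6702/5 ≈ 1340.4)
O = 87812/5 (O = 16222 + 6702/5 = 87812/5 ≈ 17562.)
O - 53*(-4 + 12*(-6)) = 87812/5 - 53*(-4 + 12*(-6)) = 87812/5 - 53*(-4 - 72) = 87812/5 - 53*(-76) = 87812/5 + 4028 = 107952/5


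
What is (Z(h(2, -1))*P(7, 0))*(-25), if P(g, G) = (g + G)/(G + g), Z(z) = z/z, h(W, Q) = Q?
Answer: -25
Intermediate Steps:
Z(z) = 1
P(g, G) = 1 (P(g, G) = (G + g)/(G + g) = 1)
(Z(h(2, -1))*P(7, 0))*(-25) = (1*1)*(-25) = 1*(-25) = -25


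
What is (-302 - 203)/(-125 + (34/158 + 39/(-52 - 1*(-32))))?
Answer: 797900/200241 ≈ 3.9847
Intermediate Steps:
(-302 - 203)/(-125 + (34/158 + 39/(-52 - 1*(-32)))) = -505/(-125 + (34*(1/158) + 39/(-52 + 32))) = -505/(-125 + (17/79 + 39/(-20))) = -505/(-125 + (17/79 + 39*(-1/20))) = -505/(-125 + (17/79 - 39/20)) = -505/(-125 - 2741/1580) = -505/(-200241/1580) = -505*(-1580/200241) = 797900/200241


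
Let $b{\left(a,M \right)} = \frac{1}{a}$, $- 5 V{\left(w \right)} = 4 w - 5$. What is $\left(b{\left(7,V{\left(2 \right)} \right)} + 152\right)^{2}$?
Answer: $\frac{1134225}{49} \approx 23147.0$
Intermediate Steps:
$V{\left(w \right)} = 1 - \frac{4 w}{5}$ ($V{\left(w \right)} = - \frac{4 w - 5}{5} = - \frac{-5 + 4 w}{5} = 1 - \frac{4 w}{5}$)
$\left(b{\left(7,V{\left(2 \right)} \right)} + 152\right)^{2} = \left(\frac{1}{7} + 152\right)^{2} = \left(\frac{1065}{7}\right)^{2} = \frac{1134225}{49}$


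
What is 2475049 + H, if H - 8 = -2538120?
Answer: -63063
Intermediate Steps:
H = -2538112 (H = 8 - 2538120 = -2538112)
2475049 + H = 2475049 - 2538112 = -63063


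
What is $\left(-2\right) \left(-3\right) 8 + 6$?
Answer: $54$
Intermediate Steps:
$\left(-2\right) \left(-3\right) 8 + 6 = 6 \cdot 8 + 6 = 48 + 6 = 54$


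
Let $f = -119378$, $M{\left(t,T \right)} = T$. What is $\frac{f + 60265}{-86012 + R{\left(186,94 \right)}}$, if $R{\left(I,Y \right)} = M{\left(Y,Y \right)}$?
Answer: $\frac{59113}{85918} \approx 0.68802$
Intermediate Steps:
$R{\left(I,Y \right)} = Y$
$\frac{f + 60265}{-86012 + R{\left(186,94 \right)}} = \frac{-119378 + 60265}{-86012 + 94} = - \frac{59113}{-85918} = \left(-59113\right) \left(- \frac{1}{85918}\right) = \frac{59113}{85918}$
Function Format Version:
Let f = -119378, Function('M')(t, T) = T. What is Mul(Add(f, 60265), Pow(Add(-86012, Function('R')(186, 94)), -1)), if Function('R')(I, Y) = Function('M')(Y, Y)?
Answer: Rational(59113, 85918) ≈ 0.68802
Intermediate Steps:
Function('R')(I, Y) = Y
Mul(Add(f, 60265), Pow(Add(-86012, Function('R')(186, 94)), -1)) = Mul(Add(-119378, 60265), Pow(Add(-86012, 94), -1)) = Mul(-59113, Pow(-85918, -1)) = Mul(-59113, Rational(-1, 85918)) = Rational(59113, 85918)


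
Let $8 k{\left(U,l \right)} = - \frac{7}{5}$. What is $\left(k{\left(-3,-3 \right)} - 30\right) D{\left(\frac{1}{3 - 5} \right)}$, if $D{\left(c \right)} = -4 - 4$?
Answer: $\frac{1207}{5} \approx 241.4$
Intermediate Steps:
$k{\left(U,l \right)} = - \frac{7}{40}$ ($k{\left(U,l \right)} = \frac{\left(-7\right) \frac{1}{5}}{8} = \frac{1}{8} \left(- \frac{7}{5}\right) = - \frac{7}{40}$)
$D{\left(c \right)} = -8$
$\left(k{\left(-3,-3 \right)} - 30\right) D{\left(\frac{1}{3 - 5} \right)} = \left(- \frac{7}{40} - 30\right) \left(-8\right) = \left(- \frac{1207}{40}\right) \left(-8\right) = \frac{1207}{5}$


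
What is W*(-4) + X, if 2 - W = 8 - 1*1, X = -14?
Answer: 6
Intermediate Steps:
W = -5 (W = 2 - (8 - 1*1) = 2 - (8 - 1) = 2 - 1*7 = 2 - 7 = -5)
W*(-4) + X = -5*(-4) - 14 = 20 - 14 = 6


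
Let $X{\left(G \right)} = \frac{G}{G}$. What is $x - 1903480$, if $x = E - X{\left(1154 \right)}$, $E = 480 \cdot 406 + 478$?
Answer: $-1708123$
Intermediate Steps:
$X{\left(G \right)} = 1$
$E = 195358$ ($E = 194880 + 478 = 195358$)
$x = 195357$ ($x = 195358 - 1 = 195357$)
$x - 1903480 = 195357 - 1903480 = -1708123$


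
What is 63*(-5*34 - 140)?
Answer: -19530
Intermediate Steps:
63*(-5*34 - 140) = 63*(-170 - 140) = 63*(-310) = -19530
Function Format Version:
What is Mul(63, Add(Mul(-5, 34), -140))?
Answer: -19530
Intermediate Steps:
Mul(63, Add(Mul(-5, 34), -140)) = Mul(63, Add(-170, -140)) = Mul(63, -310) = -19530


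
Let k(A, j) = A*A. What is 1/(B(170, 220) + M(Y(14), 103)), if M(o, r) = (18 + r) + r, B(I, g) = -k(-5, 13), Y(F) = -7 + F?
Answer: 1/199 ≈ 0.0050251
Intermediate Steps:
k(A, j) = A**2
B(I, g) = -25 (B(I, g) = -1*(-5)**2 = -1*25 = -25)
M(o, r) = 18 + 2*r
1/(B(170, 220) + M(Y(14), 103)) = 1/(-25 + (18 + 2*103)) = 1/(-25 + (18 + 206)) = 1/(-25 + 224) = 1/199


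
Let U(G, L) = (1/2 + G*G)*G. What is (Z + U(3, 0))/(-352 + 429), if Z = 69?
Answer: 195/154 ≈ 1.2662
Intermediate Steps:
U(G, L) = G*(1/2 + G**2) (U(G, L) = (1/2 + G**2)*G = G*(1/2 + G**2))
(Z + U(3, 0))/(-352 + 429) = (69 + (3**3 + (1/2)*3))/(-352 + 429) = (69 + (27 + 3/2))/77 = (69 + 57/2)*(1/77) = (195/2)*(1/77) = 195/154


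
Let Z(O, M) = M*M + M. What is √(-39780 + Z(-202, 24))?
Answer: 2*I*√9795 ≈ 197.94*I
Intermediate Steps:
Z(O, M) = M + M² (Z(O, M) = M² + M = M + M²)
√(-39780 + Z(-202, 24)) = √(-39780 + 24*(1 + 24)) = √(-39780 + 24*25) = √(-39780 + 600) = √(-39180) = 2*I*√9795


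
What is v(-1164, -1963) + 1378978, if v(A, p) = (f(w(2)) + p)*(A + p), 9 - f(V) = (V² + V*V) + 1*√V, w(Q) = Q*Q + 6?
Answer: 8114536 + 3127*√10 ≈ 8.1244e+6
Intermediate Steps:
w(Q) = 6 + Q² (w(Q) = Q² + 6 = 6 + Q²)
f(V) = 9 - √V - 2*V² (f(V) = 9 - ((V² + V*V) + 1*√V) = 9 - ((V² + V²) + √V) = 9 - (2*V² + √V) = 9 - (√V + 2*V²) = 9 + (-√V - 2*V²) = 9 - √V - 2*V²)
v(A, p) = (A + p)*(-191 + p - √10) (v(A, p) = ((9 - √(6 + 2²) - 2*(6 + 2²)²) + p)*(A + p) = ((9 - √(6 + 4) - 2*(6 + 4)²) + p)*(A + p) = ((9 - √10 - 2*10²) + p)*(A + p) = ((9 - √10 - 2*100) + p)*(A + p) = ((9 - √10 - 200) + p)*(A + p) = ((-191 - √10) + p)*(A + p) = (-191 + p - √10)*(A + p) = (A + p)*(-191 + p - √10))
v(-1164, -1963) + 1378978 = ((-1963)² - 1164*(-1963) - 1*(-1164)*(191 + √10) - 1*(-1963)*(191 + √10)) + 1378978 = (3853369 + 2284932 + (222324 + 1164*√10) + (374933 + 1963*√10)) + 1378978 = (6735558 + 3127*√10) + 1378978 = 8114536 + 3127*√10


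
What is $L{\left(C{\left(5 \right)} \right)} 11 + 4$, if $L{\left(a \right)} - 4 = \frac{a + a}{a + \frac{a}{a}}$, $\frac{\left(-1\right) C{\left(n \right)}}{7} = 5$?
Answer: $\frac{1201}{17} \approx 70.647$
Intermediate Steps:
$C{\left(n \right)} = -35$ ($C{\left(n \right)} = \left(-7\right) 5 = -35$)
$L{\left(a \right)} = 4 + \frac{2 a}{1 + a}$ ($L{\left(a \right)} = 4 + \frac{a + a}{a + \frac{a}{a}} = 4 + \frac{2 a}{a + 1} = 4 + \frac{2 a}{1 + a}$)
$L{\left(C{\left(5 \right)} \right)} 11 + 4 = \frac{2 \left(2 + 3 \left(-35\right)\right)}{1 - 35} \cdot 11 + 4 = \frac{2 \left(2 - 105\right)}{-34} \cdot 11 + 4 = 2 \left(- \frac{1}{34}\right) \left(-103\right) 11 + 4 = \frac{103}{17} \cdot 11 + 4 = \frac{1133}{17} + 4 = \frac{1201}{17}$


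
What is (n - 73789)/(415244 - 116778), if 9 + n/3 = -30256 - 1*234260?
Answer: -433682/149233 ≈ -2.9061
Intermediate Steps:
n = -793575 (n = -27 + 3*(-30256 - 1*234260) = -27 + 3*(-30256 - 234260) = -27 + 3*(-264516) = -27 - 793548 = -793575)
(n - 73789)/(415244 - 116778) = (-793575 - 73789)/(415244 - 116778) = -867364/298466 = -867364*1/298466 = -433682/149233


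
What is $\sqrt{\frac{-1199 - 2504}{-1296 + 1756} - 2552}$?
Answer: $\frac{3 i \sqrt{28445}}{10} \approx 50.597 i$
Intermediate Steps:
$\sqrt{\frac{-1199 - 2504}{-1296 + 1756} - 2552} = \sqrt{- \frac{3703}{460} - 2552} = \sqrt{\left(-3703\right) \frac{1}{460} - 2552} = \sqrt{- \frac{161}{20} - 2552} = \sqrt{- \frac{51201}{20}} = \frac{3 i \sqrt{28445}}{10}$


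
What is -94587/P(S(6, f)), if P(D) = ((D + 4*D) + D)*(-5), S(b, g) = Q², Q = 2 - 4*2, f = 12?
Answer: 31529/360 ≈ 87.581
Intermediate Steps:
Q = -6 (Q = 2 - 8 = -6)
S(b, g) = 36 (S(b, g) = (-6)² = 36)
P(D) = -30*D (P(D) = (5*D + D)*(-5) = (6*D)*(-5) = -30*D)
-94587/P(S(6, f)) = -94587/((-30*36)) = -94587/(-1080) = -94587*(-1/1080) = 31529/360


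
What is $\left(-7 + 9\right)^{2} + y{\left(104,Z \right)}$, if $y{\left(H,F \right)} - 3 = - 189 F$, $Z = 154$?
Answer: $-29099$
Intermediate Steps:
$y{\left(H,F \right)} = 3 - 189 F$
$\left(-7 + 9\right)^{2} + y{\left(104,Z \right)} = \left(-7 + 9\right)^{2} + \left(3 - 29106\right) = 2^{2} + \left(3 - 29106\right) = 4 - 29103 = -29099$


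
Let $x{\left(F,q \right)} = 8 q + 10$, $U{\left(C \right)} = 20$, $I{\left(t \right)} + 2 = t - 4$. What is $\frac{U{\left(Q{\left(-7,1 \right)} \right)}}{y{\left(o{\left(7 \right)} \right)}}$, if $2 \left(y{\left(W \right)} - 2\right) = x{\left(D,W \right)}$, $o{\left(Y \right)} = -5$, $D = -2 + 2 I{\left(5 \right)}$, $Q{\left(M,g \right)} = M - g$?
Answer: $- \frac{20}{13} \approx -1.5385$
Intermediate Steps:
$I{\left(t \right)} = -6 + t$ ($I{\left(t \right)} = -2 + \left(t - 4\right) = -2 + \left(-4 + t\right) = -6 + t$)
$D = -4$ ($D = -2 + 2 \left(-6 + 5\right) = -2 + 2 \left(-1\right) = -2 - 2 = -4$)
$x{\left(F,q \right)} = 10 + 8 q$
$y{\left(W \right)} = 7 + 4 W$ ($y{\left(W \right)} = 2 + \frac{10 + 8 W}{2} = 2 + \left(5 + 4 W\right) = 7 + 4 W$)
$\frac{U{\left(Q{\left(-7,1 \right)} \right)}}{y{\left(o{\left(7 \right)} \right)}} = \frac{20}{7 + 4 \left(-5\right)} = \frac{20}{7 - 20} = \frac{20}{-13} = 20 \left(- \frac{1}{13}\right) = - \frac{20}{13}$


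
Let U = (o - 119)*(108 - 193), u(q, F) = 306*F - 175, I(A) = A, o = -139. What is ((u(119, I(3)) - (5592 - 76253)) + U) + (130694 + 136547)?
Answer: 360575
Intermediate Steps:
u(q, F) = -175 + 306*F
U = 21930 (U = (-139 - 119)*(108 - 193) = -258*(-85) = 21930)
((u(119, I(3)) - (5592 - 76253)) + U) + (130694 + 136547) = (((-175 + 306*3) - (5592 - 76253)) + 21930) + (130694 + 136547) = (((-175 + 918) - 1*(-70661)) + 21930) + 267241 = ((743 + 70661) + 21930) + 267241 = (71404 + 21930) + 267241 = 93334 + 267241 = 360575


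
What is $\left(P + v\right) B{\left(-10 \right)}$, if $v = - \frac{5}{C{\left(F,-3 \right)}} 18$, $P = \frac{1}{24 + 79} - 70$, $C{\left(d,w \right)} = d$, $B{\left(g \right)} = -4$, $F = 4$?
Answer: $\frac{38106}{103} \approx 369.96$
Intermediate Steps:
$P = - \frac{7209}{103}$ ($P = \frac{1}{103} - 70 = - \frac{7209}{103} \approx -69.99$)
$v = - \frac{45}{2}$ ($v = - \frac{5}{4} \cdot 18 = \left(-5\right) \frac{1}{4} \cdot 18 = \left(- \frac{5}{4}\right) 18 = - \frac{45}{2} \approx -22.5$)
$\left(P + v\right) B{\left(-10 \right)} = \left(- \frac{7209}{103} - \frac{45}{2}\right) \left(-4\right) = \left(- \frac{19053}{206}\right) \left(-4\right) = \frac{38106}{103}$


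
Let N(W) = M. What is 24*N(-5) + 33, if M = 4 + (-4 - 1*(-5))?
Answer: 153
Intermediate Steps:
M = 5 (M = 4 + (-4 + 5) = 4 + 1 = 5)
N(W) = 5
24*N(-5) + 33 = 24*5 + 33 = 120 + 33 = 153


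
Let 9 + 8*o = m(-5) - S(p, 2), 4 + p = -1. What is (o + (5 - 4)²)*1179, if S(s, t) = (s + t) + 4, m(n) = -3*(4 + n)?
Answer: 1179/8 ≈ 147.38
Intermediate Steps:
p = -5 (p = -4 - 1 = -5)
m(n) = -12 - 3*n
S(s, t) = 4 + s + t
o = -7/8 (o = -9/8 + ((-12 - 3*(-5)) - (4 - 5 + 2))/8 = -9/8 + ((-12 + 15) - 1*1)/8 = -9/8 + (3 - 1)/8 = -9/8 + (⅛)*2 = -9/8 + ¼ = -7/8 ≈ -0.87500)
(o + (5 - 4)²)*1179 = (-7/8 + (5 - 4)²)*1179 = (-7/8 + 1²)*1179 = (-7/8 + 1)*1179 = (⅛)*1179 = 1179/8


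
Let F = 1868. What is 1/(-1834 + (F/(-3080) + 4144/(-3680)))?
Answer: -8855/16255412 ≈ -0.00054474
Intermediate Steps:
1/(-1834 + (F/(-3080) + 4144/(-3680))) = 1/(-1834 + (1868/(-3080) + 4144/(-3680))) = 1/(-1834 + (1868*(-1/3080) + 4144*(-1/3680))) = 1/(-1834 + (-467/770 - 259/230)) = 1/(-1834 - 15342/8855) = 1/(-16255412/8855) = -8855/16255412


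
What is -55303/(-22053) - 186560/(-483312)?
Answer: 214186189/74017219 ≈ 2.8937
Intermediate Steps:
-55303/(-22053) - 186560/(-483312) = -55303*(-1/22053) - 186560*(-1/483312) = 55303/22053 + 11660/30207 = 214186189/74017219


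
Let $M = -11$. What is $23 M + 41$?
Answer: $-212$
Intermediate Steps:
$23 M + 41 = 23 \left(-11\right) + 41 = -253 + 41 = -212$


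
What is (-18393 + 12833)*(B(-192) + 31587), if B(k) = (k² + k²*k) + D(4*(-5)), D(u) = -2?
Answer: 38972480840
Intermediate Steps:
B(k) = -2 + k² + k³ (B(k) = (k² + k²*k) - 2 = (k² + k³) - 2 = -2 + k² + k³)
(-18393 + 12833)*(B(-192) + 31587) = (-18393 + 12833)*((-2 + (-192)² + (-192)³) + 31587) = -5560*((-2 + 36864 - 7077888) + 31587) = -5560*(-7041026 + 31587) = -5560*(-7009439) = 38972480840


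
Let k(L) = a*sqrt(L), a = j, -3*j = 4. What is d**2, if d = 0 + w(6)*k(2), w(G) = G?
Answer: 128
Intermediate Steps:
j = -4/3 (j = -1/3*4 = -4/3 ≈ -1.3333)
a = -4/3 ≈ -1.3333
k(L) = -4*sqrt(L)/3
d = -8*sqrt(2) (d = 0 + 6*(-4*sqrt(2)/3) = 0 - 8*sqrt(2) = -8*sqrt(2) ≈ -11.314)
d**2 = (-8*sqrt(2))**2 = 128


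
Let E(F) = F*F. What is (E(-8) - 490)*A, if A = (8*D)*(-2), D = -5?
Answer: -34080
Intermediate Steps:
E(F) = F**2
A = 80 (A = (8*(-5))*(-2) = -40*(-2) = 80)
(E(-8) - 490)*A = ((-8)**2 - 490)*80 = (64 - 490)*80 = -426*80 = -34080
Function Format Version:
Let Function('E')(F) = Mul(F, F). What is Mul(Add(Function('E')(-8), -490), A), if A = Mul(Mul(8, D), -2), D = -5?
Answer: -34080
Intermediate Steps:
Function('E')(F) = Pow(F, 2)
A = 80 (A = Mul(Mul(8, -5), -2) = Mul(-40, -2) = 80)
Mul(Add(Function('E')(-8), -490), A) = Mul(Add(Pow(-8, 2), -490), 80) = Mul(Add(64, -490), 80) = Mul(-426, 80) = -34080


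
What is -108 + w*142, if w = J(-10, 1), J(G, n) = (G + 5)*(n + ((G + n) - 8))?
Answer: 11252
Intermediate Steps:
J(G, n) = (5 + G)*(-8 + G + 2*n) (J(G, n) = (5 + G)*(n + (-8 + G + n)) = (5 + G)*(-8 + G + 2*n))
w = 80 (w = -40 + (-10)² - 3*(-10) + 10*1 + 2*(-10)*1 = -40 + 100 + 30 + 10 - 20 = 80)
-108 + w*142 = -108 + 80*142 = -108 + 11360 = 11252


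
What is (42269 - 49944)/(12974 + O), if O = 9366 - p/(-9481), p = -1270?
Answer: -14553335/42360854 ≈ -0.34356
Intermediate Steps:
O = 88797776/9481 (O = 9366 - (-1270)/(-9481) = 9366 - (-1270)*(-1)/9481 = 9366 - 1*1270/9481 = 9366 - 1270/9481 = 88797776/9481 ≈ 9365.9)
(42269 - 49944)/(12974 + O) = (42269 - 49944)/(12974 + 88797776/9481) = -7675/211804270/9481 = -7675*9481/211804270 = -14553335/42360854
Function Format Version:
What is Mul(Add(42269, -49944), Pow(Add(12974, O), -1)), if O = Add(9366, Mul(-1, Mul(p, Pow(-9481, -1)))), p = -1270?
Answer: Rational(-14553335, 42360854) ≈ -0.34356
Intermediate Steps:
O = Rational(88797776, 9481) (O = Add(9366, Mul(-1, Mul(-1270, Pow(-9481, -1)))) = Add(9366, Mul(-1, Mul(-1270, Rational(-1, 9481)))) = Add(9366, Mul(-1, Rational(1270, 9481))) = Add(9366, Rational(-1270, 9481)) = Rational(88797776, 9481) ≈ 9365.9)
Mul(Add(42269, -49944), Pow(Add(12974, O), -1)) = Mul(Add(42269, -49944), Pow(Add(12974, Rational(88797776, 9481)), -1)) = Mul(-7675, Pow(Rational(211804270, 9481), -1)) = Mul(-7675, Rational(9481, 211804270)) = Rational(-14553335, 42360854)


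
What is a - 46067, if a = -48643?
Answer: -94710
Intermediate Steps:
a - 46067 = -48643 - 46067 = -94710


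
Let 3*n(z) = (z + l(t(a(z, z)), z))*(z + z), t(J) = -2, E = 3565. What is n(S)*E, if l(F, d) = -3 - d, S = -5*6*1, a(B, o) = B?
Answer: 213900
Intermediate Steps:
S = -30 (S = -30*1 = -30)
n(z) = -2*z (n(z) = ((z + (-3 - z))*(z + z))/3 = (-6*z)/3 = -2*z)
n(S)*E = -2*(-30)*3565 = 60*3565 = 213900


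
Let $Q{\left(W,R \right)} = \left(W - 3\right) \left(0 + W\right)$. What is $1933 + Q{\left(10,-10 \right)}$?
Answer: $2003$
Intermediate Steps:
$Q{\left(W,R \right)} = W \left(-3 + W\right)$ ($Q{\left(W,R \right)} = \left(-3 + W\right) W = W \left(-3 + W\right)$)
$1933 + Q{\left(10,-10 \right)} = 1933 + 10 \left(-3 + 10\right) = 1933 + 10 \cdot 7 = 1933 + 70 = 2003$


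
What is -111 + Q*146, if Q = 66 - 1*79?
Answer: -2009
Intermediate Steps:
Q = -13 (Q = 66 - 79 = -13)
-111 + Q*146 = -111 - 13*146 = -111 - 1898 = -2009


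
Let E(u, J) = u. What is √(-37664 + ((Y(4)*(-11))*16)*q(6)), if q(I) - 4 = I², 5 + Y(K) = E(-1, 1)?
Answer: 4*√286 ≈ 67.646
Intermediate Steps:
Y(K) = -6 (Y(K) = -5 - 1 = -6)
q(I) = 4 + I²
√(-37664 + ((Y(4)*(-11))*16)*q(6)) = √(-37664 + (-6*(-11)*16)*(4 + 6²)) = √(-37664 + (66*16)*(4 + 36)) = √(-37664 + 1056*40) = √(-37664 + 42240) = √4576 = 4*√286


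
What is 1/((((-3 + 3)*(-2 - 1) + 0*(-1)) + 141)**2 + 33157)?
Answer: 1/53038 ≈ 1.8854e-5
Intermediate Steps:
1/((((-3 + 3)*(-2 - 1) + 0*(-1)) + 141)**2 + 33157) = 1/(((0*(-3) + 0) + 141)**2 + 33157) = 1/(((0 + 0) + 141)**2 + 33157) = 1/((0 + 141)**2 + 33157) = 1/(141**2 + 33157) = 1/(19881 + 33157) = 1/53038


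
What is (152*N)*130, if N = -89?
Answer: -1758640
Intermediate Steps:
(152*N)*130 = (152*(-89))*130 = -13528*130 = -1758640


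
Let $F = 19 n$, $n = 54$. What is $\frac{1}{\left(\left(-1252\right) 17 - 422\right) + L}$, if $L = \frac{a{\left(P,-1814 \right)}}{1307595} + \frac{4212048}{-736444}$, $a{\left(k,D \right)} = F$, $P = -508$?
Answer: $- \frac{80247541015}{1742312033381008} \approx -4.6058 \cdot 10^{-5}$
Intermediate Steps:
$F = 1026$ ($F = 19 \cdot 54 = 1026$)
$a{\left(k,D \right)} = 1026$
$L = - \frac{458908109418}{80247541015}$ ($L = \frac{1026}{1307595} + \frac{4212048}{-736444} = 1026 \cdot \frac{1}{1307595} + 4212048 \left(- \frac{1}{736444}\right) = \frac{342}{435865} - \frac{1053012}{184111} = - \frac{458908109418}{80247541015} \approx -5.7187$)
$\frac{1}{\left(\left(-1252\right) 17 - 422\right) + L} = \frac{1}{\left(\left(-1252\right) 17 - 422\right) - \frac{458908109418}{80247541015}} = \frac{1}{\left(-21284 - 422\right) - \frac{458908109418}{80247541015}} = \frac{1}{-21706 - \frac{458908109418}{80247541015}} = \frac{1}{- \frac{1742312033381008}{80247541015}} = - \frac{80247541015}{1742312033381008}$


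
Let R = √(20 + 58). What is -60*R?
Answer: -60*√78 ≈ -529.91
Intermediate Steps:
R = √78 ≈ 8.8318
-60*R = -60*√78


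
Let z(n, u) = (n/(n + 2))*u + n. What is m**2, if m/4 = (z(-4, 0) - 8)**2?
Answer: 331776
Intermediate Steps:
z(n, u) = n + n*u/(2 + n) (z(n, u) = (n/(2 + n))*u + n = n*u/(2 + n) + n = n + n*u/(2 + n))
m = 576 (m = 4*(-4*(2 - 4 + 0)/(2 - 4) - 8)**2 = 4*(-4*(-2)/(-2) - 8)**2 = 4*(-4*(-1/2)*(-2) - 8)**2 = 4*(-4 - 8)**2 = 4*(-12)**2 = 4*144 = 576)
m**2 = 576**2 = 331776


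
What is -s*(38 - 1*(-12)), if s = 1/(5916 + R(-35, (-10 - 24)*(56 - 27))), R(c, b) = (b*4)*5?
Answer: 25/6902 ≈ 0.0036221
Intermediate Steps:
R(c, b) = 20*b (R(c, b) = (4*b)*5 = 20*b)
s = -1/13804 (s = 1/(5916 + 20*((-10 - 24)*(56 - 27))) = 1/(5916 + 20*(-34*29)) = 1/(5916 + 20*(-986)) = 1/(5916 - 19720) = 1/(-13804) = -1/13804 ≈ -7.2443e-5)
-s*(38 - 1*(-12)) = -(-1)*(38 - 1*(-12))/13804 = -(-1)*(38 + 12)/13804 = -(-1)*50/13804 = -1*(-25/6902) = 25/6902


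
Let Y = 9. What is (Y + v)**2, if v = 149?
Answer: 24964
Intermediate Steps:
(Y + v)**2 = (9 + 149)**2 = 158**2 = 24964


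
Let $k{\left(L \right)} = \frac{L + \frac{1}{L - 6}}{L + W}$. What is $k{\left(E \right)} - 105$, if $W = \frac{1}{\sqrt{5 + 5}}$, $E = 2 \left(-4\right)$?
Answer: $- \frac{465145}{4473} + \frac{113 \sqrt{10}}{8946} \approx -103.95$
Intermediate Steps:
$E = -8$
$W = \frac{\sqrt{10}}{10}$ ($W = \frac{1}{\sqrt{10}} = \frac{\sqrt{10}}{10} \approx 0.31623$)
$k{\left(L \right)} = \frac{L + \frac{1}{-6 + L}}{L + \frac{\sqrt{10}}{10}}$ ($k{\left(L \right)} = \frac{L + \frac{1}{L - 6}}{L + \frac{\sqrt{10}}{10}} = \frac{L + \frac{1}{-6 + L}}{L + \frac{\sqrt{10}}{10}}$)
$k{\left(E \right)} - 105 = \frac{10 \left(1 + \left(-8\right)^{2} - -48\right)}{\left(-60\right) \left(-8\right) - 6 \sqrt{10} + 10 \left(-8\right)^{2} - 8 \sqrt{10}} - 105 = \frac{10 \left(1 + 64 + 48\right)}{480 - 6 \sqrt{10} + 10 \cdot 64 - 8 \sqrt{10}} - 105 = 10 \frac{1}{480 - 6 \sqrt{10} + 640 - 8 \sqrt{10}} \cdot 113 - 105 = 10 \frac{1}{1120 - 14 \sqrt{10}} \cdot 113 - 105 = \frac{1130}{1120 - 14 \sqrt{10}} - 105 = -105 + \frac{1130}{1120 - 14 \sqrt{10}}$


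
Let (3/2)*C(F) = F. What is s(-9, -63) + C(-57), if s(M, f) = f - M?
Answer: -92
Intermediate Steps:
C(F) = 2*F/3
s(-9, -63) + C(-57) = (-63 - 1*(-9)) + (⅔)*(-57) = (-63 + 9) - 38 = -54 - 38 = -92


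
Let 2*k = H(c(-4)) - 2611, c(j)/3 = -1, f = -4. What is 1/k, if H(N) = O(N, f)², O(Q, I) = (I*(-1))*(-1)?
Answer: -2/2595 ≈ -0.00077071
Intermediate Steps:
c(j) = -3 (c(j) = 3*(-1) = -3)
O(Q, I) = I (O(Q, I) = -I*(-1) = I)
H(N) = 16 (H(N) = (-4)² = 16)
k = -2595/2 (k = (16 - 2611)/2 = (½)*(-2595) = -2595/2 ≈ -1297.5)
1/k = 1/(-2595/2) = -2/2595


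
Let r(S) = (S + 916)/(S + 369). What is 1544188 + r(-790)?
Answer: 650103022/421 ≈ 1.5442e+6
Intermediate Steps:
r(S) = (916 + S)/(369 + S)
1544188 + r(-790) = 1544188 + (916 - 790)/(369 - 790) = 1544188 + 126/(-421) = 1544188 - 1/421*126 = 1544188 - 126/421 = 650103022/421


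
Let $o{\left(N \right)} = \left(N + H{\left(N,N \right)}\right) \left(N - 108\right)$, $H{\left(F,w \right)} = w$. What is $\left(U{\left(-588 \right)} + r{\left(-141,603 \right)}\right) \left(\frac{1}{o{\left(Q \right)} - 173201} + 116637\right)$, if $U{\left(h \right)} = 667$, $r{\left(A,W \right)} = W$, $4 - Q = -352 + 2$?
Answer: $\frac{143240734600}{967} \approx 1.4813 \cdot 10^{8}$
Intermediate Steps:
$Q = 354$ ($Q = 4 - \left(-352 + 2\right) = 4 - -350 = 4 + 350 = 354$)
$o{\left(N \right)} = 2 N \left(-108 + N\right)$ ($o{\left(N \right)} = \left(N + N\right) \left(N - 108\right) = 2 N \left(-108 + N\right)$)
$\left(U{\left(-588 \right)} + r{\left(-141,603 \right)}\right) \left(\frac{1}{o{\left(Q \right)} - 173201} + 116637\right) = \left(667 + 603\right) \left(\frac{1}{2 \cdot 354 \left(-108 + 354\right) - 173201} + 116637\right) = 1270 \left(\frac{1}{2 \cdot 354 \cdot 246 - 173201} + 116637\right) = 1270 \left(\frac{1}{174168 - 173201} + 116637\right) = 1270 \left(\frac{1}{967} + 116637\right) = 1270 \cdot \frac{112787980}{967} = \frac{143240734600}{967}$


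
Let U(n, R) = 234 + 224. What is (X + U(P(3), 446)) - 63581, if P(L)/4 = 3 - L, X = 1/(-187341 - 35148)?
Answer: -14044173148/222489 ≈ -63123.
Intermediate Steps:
X = -1/222489 (X = 1/(-222489) = -1/222489 ≈ -4.4946e-6)
P(L) = 12 - 4*L (P(L) = 4*(3 - L) = 12 - 4*L)
U(n, R) = 458
(X + U(P(3), 446)) - 63581 = (-1/222489 + 458) - 63581 = 101899961/222489 - 63581 = -14044173148/222489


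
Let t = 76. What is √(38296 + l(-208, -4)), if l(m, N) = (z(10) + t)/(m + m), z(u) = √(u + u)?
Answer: √(103551890 - 13*√5)/52 ≈ 195.69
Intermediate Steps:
z(u) = √2*√u (z(u) = √(2*u) = √2*√u)
l(m, N) = (76 + 2*√5)/(2*m) (l(m, N) = (√2*√10 + 76)/(m + m) = (2*√5 + 76)/((2*m)) = (76 + 2*√5)*(1/(2*m)) = (76 + 2*√5)/(2*m))
√(38296 + l(-208, -4)) = √(38296 + (38 + √5)/(-208)) = √(38296 - (38 + √5)/208) = √(38296 + (-19/104 - √5/208)) = √(3982765/104 - √5/208)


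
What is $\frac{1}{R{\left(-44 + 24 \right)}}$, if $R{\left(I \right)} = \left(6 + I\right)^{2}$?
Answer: $\frac{1}{196} \approx 0.005102$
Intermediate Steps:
$\frac{1}{R{\left(-44 + 24 \right)}} = \frac{1}{\left(6 + \left(-44 + 24\right)\right)^{2}} = \frac{1}{\left(6 - 20\right)^{2}} = \frac{1}{\left(-14\right)^{2}} = \frac{1}{196}$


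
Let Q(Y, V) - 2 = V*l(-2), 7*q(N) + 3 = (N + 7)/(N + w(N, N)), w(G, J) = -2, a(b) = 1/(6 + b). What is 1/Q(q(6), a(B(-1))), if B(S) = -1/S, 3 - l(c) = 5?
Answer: 7/12 ≈ 0.58333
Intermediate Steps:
l(c) = -2 (l(c) = 3 - 1*5 = 3 - 5 = -2)
q(N) = -3/7 + (7 + N)/(7*(-2 + N)) (q(N) = -3/7 + ((N + 7)/(N - 2))/7 = -3/7 + ((7 + N)/(-2 + N))/7 = -3/7 + (7 + N)/(7*(-2 + N)))
Q(Y, V) = 2 - 2*V (Q(Y, V) = 2 + V*(-2) = 2 - 2*V)
1/Q(q(6), a(B(-1))) = 1/(2 - 2/(6 - 1/(-1))) = 1/(2 - 2/(6 - 1*(-1))) = 1/(2 - 2/(6 + 1)) = 1/(2 - 2/7) = 1/(12/7) = 7/12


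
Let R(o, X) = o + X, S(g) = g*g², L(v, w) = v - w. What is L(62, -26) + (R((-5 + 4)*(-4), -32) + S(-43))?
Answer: -79447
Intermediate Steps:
S(g) = g³
R(o, X) = X + o
L(62, -26) + (R((-5 + 4)*(-4), -32) + S(-43)) = (62 - 1*(-26)) + ((-32 + (-5 + 4)*(-4)) + (-43)³) = (62 + 26) + ((-32 - 1*(-4)) - 79507) = 88 + ((-32 + 4) - 79507) = 88 + (-28 - 79507) = 88 - 79535 = -79447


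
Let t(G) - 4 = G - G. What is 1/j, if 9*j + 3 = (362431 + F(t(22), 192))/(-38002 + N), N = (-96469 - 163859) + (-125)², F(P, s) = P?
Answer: -508869/242110 ≈ -2.1018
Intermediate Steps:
t(G) = 4 (t(G) = 4 + (G - G) = 4 + 0 = 4)
N = -244703 (N = -260328 + 15625 = -244703)
j = -242110/508869 (j = -⅓ + ((362431 + 4)/(-38002 - 244703))/9 = -⅓ + (362435/(-282705))/9 = -⅓ + (362435*(-1/282705))/9 = -⅓ + (⅑)*(-72487/56541) = -⅓ - 72487/508869 = -242110/508869 ≈ -0.47578)
1/j = 1/(-242110/508869) = -508869/242110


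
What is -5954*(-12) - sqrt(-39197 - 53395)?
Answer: 71448 - 12*I*sqrt(643) ≈ 71448.0 - 304.29*I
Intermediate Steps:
-5954*(-12) - sqrt(-39197 - 53395) = 71448 - sqrt(-92592) = 71448 - 12*I*sqrt(643)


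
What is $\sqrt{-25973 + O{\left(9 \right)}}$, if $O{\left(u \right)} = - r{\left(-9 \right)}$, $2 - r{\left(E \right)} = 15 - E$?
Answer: $i \sqrt{25951} \approx 161.09 i$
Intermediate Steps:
$r{\left(E \right)} = -13 + E$ ($r{\left(E \right)} = 2 - \left(15 - E\right) = 2 + \left(-15 + E\right) = -13 + E$)
$O{\left(u \right)} = 22$ ($O{\left(u \right)} = - (-13 - 9) = \left(-1\right) \left(-22\right) = 22$)
$\sqrt{-25973 + O{\left(9 \right)}} = \sqrt{-25973 + 22} = \sqrt{-25951} = i \sqrt{25951}$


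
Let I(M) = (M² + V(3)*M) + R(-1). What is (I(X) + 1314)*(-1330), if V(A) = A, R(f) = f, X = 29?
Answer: -2980530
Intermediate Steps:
I(M) = -1 + M² + 3*M (I(M) = (M² + 3*M) - 1 = -1 + M² + 3*M)
(I(X) + 1314)*(-1330) = ((-1 + 29² + 3*29) + 1314)*(-1330) = ((-1 + 841 + 87) + 1314)*(-1330) = (927 + 1314)*(-1330) = 2241*(-1330) = -2980530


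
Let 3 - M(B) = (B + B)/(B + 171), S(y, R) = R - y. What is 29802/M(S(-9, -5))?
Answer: 5215350/517 ≈ 10088.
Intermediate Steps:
M(B) = 3 - 2*B/(171 + B) (M(B) = 3 - (B + B)/(B + 171) = 3 - 2*B/(171 + B))
29802/M(S(-9, -5)) = 29802/(((513 + (-5 - 1*(-9)))/(171 + (-5 - 1*(-9))))) = 29802/(((513 + (-5 + 9))/(171 + (-5 + 9)))) = 29802/(((513 + 4)/(171 + 4))) = 29802/((517/175)) = 29802/(((1/175)*517)) = 29802/(517/175) = 29802*(175/517) = 5215350/517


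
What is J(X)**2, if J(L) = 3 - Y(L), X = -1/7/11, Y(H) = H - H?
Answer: 9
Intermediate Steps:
Y(H) = 0
X = -1/77 (X = -1*1/7*(1/11) = -1/7*1/11 = -1/77 ≈ -0.012987)
J(L) = 3 (J(L) = 3 - 1*0 = 3 + 0 = 3)
J(X)**2 = 3**2 = 9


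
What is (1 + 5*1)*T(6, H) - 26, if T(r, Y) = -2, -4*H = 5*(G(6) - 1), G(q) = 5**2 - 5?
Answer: -38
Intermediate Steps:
G(q) = 20 (G(q) = 25 - 5 = 20)
H = -95/4 (H = -5*(20 - 1)/4 = -5*19/4 = -1/4*95 = -95/4 ≈ -23.750)
(1 + 5*1)*T(6, H) - 26 = (1 + 5*1)*(-2) - 26 = (1 + 5)*(-2) - 26 = 6*(-2) - 26 = -12 - 26 = -38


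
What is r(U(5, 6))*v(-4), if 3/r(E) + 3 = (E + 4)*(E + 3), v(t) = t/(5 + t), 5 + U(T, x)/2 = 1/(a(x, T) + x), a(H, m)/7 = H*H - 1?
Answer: -252004/816839 ≈ -0.30851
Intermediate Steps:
a(H, m) = -7 + 7*H² (a(H, m) = 7*(H*H - 1) = 7*(H² - 1) = 7*(-1 + H²) = -7 + 7*H²)
U(T, x) = -10 + 2/(-7 + x + 7*x²) (U(T, x) = -10 + 2/((-7 + 7*x²) + x) = -10 + 2/(-7 + x + 7*x²))
r(E) = 3/(-3 + (3 + E)*(4 + E)) (r(E) = 3/(-3 + (E + 4)*(E + 3)) = 3/(-3 + (4 + E)*(3 + E)) = 3/(-3 + (3 + E)*(4 + E)))
r(U(5, 6))*v(-4) = (3/(9 + (2*(36 - 35*6² - 5*6)/(-7 + 6 + 7*6²))² + 7*(2*(36 - 35*6² - 5*6)/(-7 + 6 + 7*6²))))*(-4/(5 - 4)) = (3/(9 + (2*(36 - 35*36 - 30)/(-7 + 6 + 7*36))² + 7*(2*(36 - 35*36 - 30)/(-7 + 6 + 7*36))))*(-4/1) = (3/(9 + (2*(36 - 1260 - 30)/(-7 + 6 + 252))² + 7*(2*(36 - 1260 - 30)/(-7 + 6 + 252))))*(-4*1) = (3/(9 + (2*(-1254)/251)² + 7*(2*(-1254)/251)))*(-4) = (3/(9 + (2*(1/251)*(-1254))² + 7*(2*(1/251)*(-1254))))*(-4) = (3/(9 + (-2508/251)² + 7*(-2508/251)))*(-4) = (3/(9 + 6290064/63001 - 17556/251))*(-4) = (3/(2450517/63001))*(-4) = (3*(63001/2450517))*(-4) = (63001/816839)*(-4) = -252004/816839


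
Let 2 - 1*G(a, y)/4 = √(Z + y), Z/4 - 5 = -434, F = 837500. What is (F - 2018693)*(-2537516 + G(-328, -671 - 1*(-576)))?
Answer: 2997286687044 + 4724772*I*√1811 ≈ 2.9973e+12 + 2.0107e+8*I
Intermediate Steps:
Z = -1716 (Z = 20 + 4*(-434) = 20 - 1736 = -1716)
G(a, y) = 8 - 4*√(-1716 + y)
(F - 2018693)*(-2537516 + G(-328, -671 - 1*(-576))) = (837500 - 2018693)*(-2537516 + (8 - 4*√(-1716 + (-671 - 1*(-576))))) = -1181193*(-2537516 + (8 - 4*√(-1716 + (-671 + 576)))) = -1181193*(-2537516 + (8 - 4*√(-1716 - 95))) = -1181193*(-2537516 + (8 - 4*I*√1811)) = -1181193*(-2537508 - 4*I*√1811) = 2997286687044 + 4724772*I*√1811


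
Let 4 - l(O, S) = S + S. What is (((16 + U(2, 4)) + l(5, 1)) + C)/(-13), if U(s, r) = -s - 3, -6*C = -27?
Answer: -35/26 ≈ -1.3462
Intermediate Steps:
C = 9/2 (C = -1/6*(-27) = 9/2 ≈ 4.5000)
U(s, r) = -3 - s
l(O, S) = 4 - 2*S (l(O, S) = 4 - (S + S) = 4 - 2*S)
(((16 + U(2, 4)) + l(5, 1)) + C)/(-13) = (((16 + (-3 - 1*2)) + (4 - 2*1)) + 9/2)/(-13) = (((16 + (-3 - 2)) + (4 - 2)) + 9/2)*(-1/13) = (((16 - 5) + 2) + 9/2)*(-1/13) = ((11 + 2) + 9/2)*(-1/13) = (13 + 9/2)*(-1/13) = (35/2)*(-1/13) = -35/26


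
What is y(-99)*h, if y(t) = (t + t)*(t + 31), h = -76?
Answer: -1023264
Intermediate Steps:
y(t) = 2*t*(31 + t) (y(t) = (2*t)*(31 + t) = 2*t*(31 + t))
y(-99)*h = (2*(-99)*(31 - 99))*(-76) = (2*(-99)*(-68))*(-76) = 13464*(-76) = -1023264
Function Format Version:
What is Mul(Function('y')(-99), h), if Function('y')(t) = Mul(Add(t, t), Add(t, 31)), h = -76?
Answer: -1023264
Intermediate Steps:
Function('y')(t) = Mul(2, t, Add(31, t)) (Function('y')(t) = Mul(Mul(2, t), Add(31, t)) = Mul(2, t, Add(31, t)))
Mul(Function('y')(-99), h) = Mul(Mul(2, -99, Add(31, -99)), -76) = Mul(Mul(2, -99, -68), -76) = Mul(13464, -76) = -1023264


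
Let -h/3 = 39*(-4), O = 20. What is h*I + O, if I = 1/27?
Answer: 112/3 ≈ 37.333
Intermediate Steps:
I = 1/27 ≈ 0.037037
h = 468 (h = -117*(-4) = -3*(-156) = 468)
h*I + O = 468*(1/27) + 20 = 52/3 + 20 = 112/3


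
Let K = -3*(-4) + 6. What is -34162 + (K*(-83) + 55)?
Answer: -35601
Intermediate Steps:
K = 18 (K = 12 + 6 = 18)
-34162 + (K*(-83) + 55) = -34162 + (18*(-83) + 55) = -34162 + (-1494 + 55) = -34162 - 1439 = -35601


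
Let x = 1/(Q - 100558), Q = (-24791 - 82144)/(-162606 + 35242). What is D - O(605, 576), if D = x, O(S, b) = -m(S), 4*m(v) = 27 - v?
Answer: -3701327923881/25614724354 ≈ -144.50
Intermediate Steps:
m(v) = 27/4 - v/4 (m(v) = (27 - v)/4 = 27/4 - v/4)
Q = 106935/127364 (Q = -106935/(-127364) = -106935*(-1/127364) = 106935/127364 ≈ 0.83960)
O(S, b) = -27/4 + S/4 (O(S, b) = -(27/4 - S/4) = -27/4 + S/4)
x = -127364/12807362177 (x = 1/(106935/127364 - 100558) = 1/(-12807362177/127364) = -127364/12807362177 ≈ -9.9446e-6)
D = -127364/12807362177 ≈ -9.9446e-6
D - O(605, 576) = -127364/12807362177 - (-27/4 + (¼)*605) = -127364/12807362177 - (-27/4 + 605/4) = -127364/12807362177 - 1*289/2 = -127364/12807362177 - 289/2 = -3701327923881/25614724354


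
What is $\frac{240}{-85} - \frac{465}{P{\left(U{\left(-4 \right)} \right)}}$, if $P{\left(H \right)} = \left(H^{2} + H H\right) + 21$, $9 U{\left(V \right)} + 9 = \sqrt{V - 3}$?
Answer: $\frac{3 \left(- 243019 i - 576 \sqrt{7}\right)}{17 \left(36 \sqrt{7} + 1849 i\right)} \approx -23.14 - 1.0466 i$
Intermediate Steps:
$U{\left(V \right)} = -1 + \frac{\sqrt{-3 + V}}{9}$ ($U{\left(V \right)} = -1 + \frac{\sqrt{V - 3}}{9} = -1 + \frac{\sqrt{-3 + V}}{9}$)
$P{\left(H \right)} = 21 + 2 H^{2}$ ($P{\left(H \right)} = \left(H^{2} + H^{2}\right) + 21 = 2 H^{2} + 21 = 21 + 2 H^{2}$)
$\frac{240}{-85} - \frac{465}{P{\left(U{\left(-4 \right)} \right)}} = \frac{240}{-85} - \frac{465}{21 + 2 \left(-1 + \frac{\sqrt{-3 - 4}}{9}\right)^{2}} = 240 \left(- \frac{1}{85}\right) - \frac{465}{21 + 2 \left(-1 + \frac{\sqrt{-7}}{9}\right)^{2}} = - \frac{48}{17} - \frac{465}{21 + 2 \left(-1 + \frac{i \sqrt{7}}{9}\right)^{2}}$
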